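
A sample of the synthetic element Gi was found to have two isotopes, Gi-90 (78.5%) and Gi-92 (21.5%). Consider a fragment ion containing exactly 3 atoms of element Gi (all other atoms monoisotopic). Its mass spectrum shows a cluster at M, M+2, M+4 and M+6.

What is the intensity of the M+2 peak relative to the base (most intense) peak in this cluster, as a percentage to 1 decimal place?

(0.785 + 0.215)^3 gives M 0.4837, M+2 0.3975, M+4 0.1089, M+6 0.0099; the largest is M.
P(M) = C(3,0) × 0.785^3 × 0.215^0 = 1 × 0.48373663 × 1.0000 = 0.483737 (base)
P(M+2) = C(3,1) × 0.785^2 × 0.215^1 = 3 × 0.616225 × 0.2150 = 0.397465
Relative intensity = 0.397465 / 0.483737 × 100 = 82.2

82.2%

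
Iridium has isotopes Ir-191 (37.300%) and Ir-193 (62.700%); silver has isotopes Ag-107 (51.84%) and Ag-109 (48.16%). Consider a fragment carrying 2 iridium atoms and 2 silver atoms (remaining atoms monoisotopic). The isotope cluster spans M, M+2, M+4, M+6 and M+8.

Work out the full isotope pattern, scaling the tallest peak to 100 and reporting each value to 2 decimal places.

10.07 : 52.54 : 100.00 : 82.05 : 24.55

Iridium pattern (n=2): 0.139129 : 0.467742 : 0.393129
Silver pattern (n=2): 0.26873856 : 0.49932288 : 0.23193856
Convolve the two distributions (both contribute in 2-u steps):
  M: 0.139129×0.26873856 = 0.037389
  M+2: 0.139129×0.49932288 + 0.467742×0.26873856 = 0.195171
  M+4: 0.139129×0.23193856 + 0.467742×0.49932288 + 0.393129×0.26873856 = 0.371473
  M+6: 0.467742×0.23193856 + 0.393129×0.49932288 = 0.304786
  M+8: 0.393129×0.23193856 = 0.091182
Scale to base peak (0.371473) = 100: 10.07 : 52.54 : 100.00 : 82.05 : 24.55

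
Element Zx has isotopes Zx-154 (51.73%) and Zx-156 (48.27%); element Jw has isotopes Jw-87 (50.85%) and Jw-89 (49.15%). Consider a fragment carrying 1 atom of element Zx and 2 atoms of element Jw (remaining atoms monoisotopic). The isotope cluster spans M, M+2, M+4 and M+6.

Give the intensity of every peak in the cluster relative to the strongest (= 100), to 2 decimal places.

34.89 : 100.00 : 95.53 : 30.41

Element Zx pattern (n=1): 0.5173 : 0.4827
Element Jw pattern (n=2): 0.25857225 : 0.4998555 : 0.24157225
Convolve the two distributions (both contribute in 2-u steps):
  M: 0.5173×0.25857225 = 0.133759
  M+2: 0.5173×0.4998555 + 0.4827×0.25857225 = 0.383388
  M+4: 0.5173×0.24157225 + 0.4827×0.4998555 = 0.366246
  M+6: 0.4827×0.24157225 = 0.116607
Scale to base peak (0.383388) = 100: 34.89 : 100.00 : 95.53 : 30.41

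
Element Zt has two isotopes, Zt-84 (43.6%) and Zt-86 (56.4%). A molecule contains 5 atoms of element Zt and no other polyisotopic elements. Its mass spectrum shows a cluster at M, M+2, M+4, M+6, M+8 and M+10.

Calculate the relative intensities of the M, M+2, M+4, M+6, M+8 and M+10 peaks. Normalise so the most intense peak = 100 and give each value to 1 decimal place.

4.6 : 29.9 : 77.3 : 100.0 : 64.7 : 16.7

The 5 Zt atoms are independent, so intensities follow the terms of (0.436 + 0.564)^5.
P(M) = 0.436^5 = 0.015756
P(M+2) = 5 × 0.436^4 × 0.564^1 = 0.101905
P(M+4) = 10 × 0.436^3 × 0.564^2 = 0.263644
P(M+6) = 10 × 0.436^2 × 0.564^3 = 0.341044
P(M+8) = 5 × 0.436^1 × 0.564^4 = 0.220583
P(M+10) = 0.564^5 = 0.057068
The M+6 peak is largest (0.341044); scaling to 100 gives 4.6 : 29.9 : 77.3 : 100.0 : 64.7 : 16.7.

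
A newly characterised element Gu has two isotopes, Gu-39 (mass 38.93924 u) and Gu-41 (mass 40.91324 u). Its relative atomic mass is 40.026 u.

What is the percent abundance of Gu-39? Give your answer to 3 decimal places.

44.946%

Let x be the fractional abundance of Gu-39; then Gu-41 has abundance 1 − x.
38.93924·x + 40.91324·(1 − x) = 40.026
(38.93924 − 40.91324)·x = 40.026 − 40.91324
x = -0.88724 / -1.97400 = 0.44946 → 44.946% Gu-39, 55.054% Gu-41.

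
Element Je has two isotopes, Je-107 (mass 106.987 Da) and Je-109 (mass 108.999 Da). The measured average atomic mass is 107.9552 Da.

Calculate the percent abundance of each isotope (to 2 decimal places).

Je-107: 51.88%, Je-109: 48.12%

With x = fraction of Je-107 (so Je-109 is 1 − x):
106.987·x + 108.999·(1 − x) = 107.9552
(106.987 − 108.999)·x = 107.9552 − 108.999
x = -1.0438 / -2.012 = 0.51879 → 51.88% Je-107, 48.12% Je-109.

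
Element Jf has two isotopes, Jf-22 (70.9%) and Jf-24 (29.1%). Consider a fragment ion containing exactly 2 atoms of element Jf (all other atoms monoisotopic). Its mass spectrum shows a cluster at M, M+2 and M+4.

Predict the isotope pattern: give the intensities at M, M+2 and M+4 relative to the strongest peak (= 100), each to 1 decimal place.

100.0 : 82.1 : 16.8

Each Jf atom is independently Jf-22 (p = 0.709) or Jf-24 (q = 0.291); the cluster is the binomial expansion (p + q)^2.
P(M) = 0.709^2 = 0.502681
P(M+2) = 2 × 0.709^1 × 0.291^1 = 0.412638
P(M+4) = 0.291^2 = 0.084681
The M peak is largest (0.502681); scaling to 100 gives 100.0 : 82.1 : 16.8.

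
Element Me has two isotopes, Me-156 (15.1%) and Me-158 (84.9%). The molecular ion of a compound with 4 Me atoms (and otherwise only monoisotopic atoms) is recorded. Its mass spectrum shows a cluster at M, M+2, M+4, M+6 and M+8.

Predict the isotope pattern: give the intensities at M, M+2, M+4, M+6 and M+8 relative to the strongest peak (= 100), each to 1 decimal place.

0.1 : 2.3 : 19.0 : 71.1 : 100.0

Each Me atom is independently Me-156 (p = 0.151) or Me-158 (q = 0.849); the cluster is the binomial expansion (p + q)^4.
P(M) = 0.151^4 = 0.000520
P(M+2) = 4 × 0.151^3 × 0.849^1 = 0.011692
P(M+4) = 6 × 0.151^2 × 0.849^2 = 0.098610
P(M+6) = 4 × 0.151^1 × 0.849^3 = 0.369624
P(M+8) = 0.849^4 = 0.519554
The M+8 peak is largest (0.519554); scaling to 100 gives 0.1 : 2.3 : 19.0 : 71.1 : 100.0.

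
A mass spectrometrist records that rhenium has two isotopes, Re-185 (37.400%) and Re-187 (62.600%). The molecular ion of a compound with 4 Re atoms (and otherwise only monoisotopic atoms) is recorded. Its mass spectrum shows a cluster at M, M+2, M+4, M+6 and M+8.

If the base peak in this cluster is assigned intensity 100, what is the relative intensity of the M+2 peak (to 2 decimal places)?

35.69

Term probabilities: M 0.0196, M+2 0.1310, M+4 0.3289, M+6 0.3670, M+8 0.1536. Base peak = M+6.
P(M+6) = C(4,3) × 0.37400^1 × 0.62600^3 = 4 × 0.3740 × 0.24531438 = 0.366990 (base)
P(M+2) = C(4,1) × 0.37400^3 × 0.62600^1 = 4 × 0.05231362 × 0.6260 = 0.130993
Relative intensity = 0.130993 / 0.366990 × 100 = 35.69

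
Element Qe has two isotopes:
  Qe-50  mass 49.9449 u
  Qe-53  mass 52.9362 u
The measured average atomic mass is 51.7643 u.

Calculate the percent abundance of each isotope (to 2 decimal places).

Qe-50: 39.18%, Qe-53: 60.82%

With x = fraction of Qe-50 (so Qe-53 is 1 − x):
49.9449·x + 52.9362·(1 − x) = 51.7643
(49.9449 − 52.9362)·x = 51.7643 − 52.9362
x = -1.1719 / -2.9913 = 0.39177 → 39.18% Qe-50, 60.82% Qe-53.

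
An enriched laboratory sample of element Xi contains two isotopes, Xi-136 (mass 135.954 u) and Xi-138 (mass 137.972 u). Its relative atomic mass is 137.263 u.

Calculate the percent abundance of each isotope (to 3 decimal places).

Xi-136: 35.134%, Xi-138: 64.866%

With x = fraction of Xi-136 (so Xi-138 is 1 − x):
135.954·x + 137.972·(1 − x) = 137.263
(135.954 − 137.972)·x = 137.263 − 137.972
x = -0.709 / -2.018 = 0.35134 → 35.134% Xi-136, 64.866% Xi-138.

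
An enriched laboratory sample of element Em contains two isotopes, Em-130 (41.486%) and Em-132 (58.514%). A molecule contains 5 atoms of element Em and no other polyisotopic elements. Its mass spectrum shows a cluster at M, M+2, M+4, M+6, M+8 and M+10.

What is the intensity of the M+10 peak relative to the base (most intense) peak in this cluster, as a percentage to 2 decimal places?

Binomial terms of (0.41486 + 0.58514)^5: M 0.0123, M+2 0.0867, M+4 0.2445, M+6 0.3448, M+8 0.2432, M+10 0.0686 → M+6 is the base peak.
P(M+6) = C(5,3) × 0.41486^2 × 0.58514^3 = 10 × 0.17210882 × 0.20034539 = 0.344812 (base)
P(M+10) = C(5,5) × 0.41486^0 × 0.58514^5 = 1 × 1.0000 × 0.06859602 = 0.068596
Relative intensity = 0.068596 / 0.344812 × 100 = 19.89

19.89%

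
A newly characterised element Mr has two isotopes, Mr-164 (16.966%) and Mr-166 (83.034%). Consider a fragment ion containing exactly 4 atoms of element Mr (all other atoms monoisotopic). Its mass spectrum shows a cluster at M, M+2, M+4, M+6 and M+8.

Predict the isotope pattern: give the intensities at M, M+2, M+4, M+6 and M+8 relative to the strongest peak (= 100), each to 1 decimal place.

Each Mr atom is independently Mr-164 (p = 0.16966) or Mr-166 (q = 0.83034); the cluster is the binomial expansion (p + q)^4.
P(M) = 0.16966^4 = 0.000829
P(M+2) = 4 × 0.16966^3 × 0.83034^1 = 0.016220
P(M+4) = 6 × 0.16966^2 × 0.83034^2 = 0.119075
P(M+6) = 4 × 0.16966^1 × 0.83034^3 = 0.388515
P(M+8) = 0.83034^4 = 0.475361
The M+8 peak is largest (0.475361); scaling to 100 gives 0.2 : 3.4 : 25.0 : 81.7 : 100.0.

0.2 : 3.4 : 25.0 : 81.7 : 100.0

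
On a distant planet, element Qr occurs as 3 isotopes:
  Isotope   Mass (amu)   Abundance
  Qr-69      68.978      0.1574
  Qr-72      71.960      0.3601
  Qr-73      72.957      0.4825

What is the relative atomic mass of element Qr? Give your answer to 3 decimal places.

71.972 amu

Weight each isotope mass by its fractional abundance: 0.1574 × 68.978 + 0.3601 × 71.960 + 0.4825 × 72.957
= 10.8571 + 25.9128 + 35.2018 = 71.9717 amu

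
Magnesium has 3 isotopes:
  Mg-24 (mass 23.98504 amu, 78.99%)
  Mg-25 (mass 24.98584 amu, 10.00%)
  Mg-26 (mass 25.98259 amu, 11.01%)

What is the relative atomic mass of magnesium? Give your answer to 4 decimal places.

24.3051 amu

Weight each isotope mass by its fractional abundance: 0.7899 × 23.98504 + 0.1000 × 24.98584 + 0.1101 × 25.98259
= 18.945783 + 2.498584 + 2.860683 = 24.305050 amu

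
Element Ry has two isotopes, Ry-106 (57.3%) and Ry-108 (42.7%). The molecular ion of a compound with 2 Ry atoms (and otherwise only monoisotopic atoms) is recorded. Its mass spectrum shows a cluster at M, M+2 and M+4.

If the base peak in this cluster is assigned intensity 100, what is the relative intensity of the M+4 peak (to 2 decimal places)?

37.26

Term probabilities: M 0.3283, M+2 0.4893, M+4 0.1823. Base peak = M+2.
P(M+2) = C(2,1) × 0.573^1 × 0.427^1 = 2 × 0.5730 × 0.4270 = 0.489342 (base)
P(M+4) = C(2,2) × 0.573^0 × 0.427^2 = 1 × 1.0000 × 0.182329 = 0.182329
Relative intensity = 0.182329 / 0.489342 × 100 = 37.26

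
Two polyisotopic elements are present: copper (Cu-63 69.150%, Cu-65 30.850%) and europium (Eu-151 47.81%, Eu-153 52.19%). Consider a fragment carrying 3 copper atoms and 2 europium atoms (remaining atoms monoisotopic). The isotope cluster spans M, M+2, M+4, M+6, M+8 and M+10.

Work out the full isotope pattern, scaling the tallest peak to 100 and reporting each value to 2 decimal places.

21.23 : 74.76 : 100.00 : 63.41 : 19.22 : 2.25

Copper pattern (n=3): 0.33065611 : 0.44254842 : 0.19743483 : 0.02936064
Europium pattern (n=2): 0.22857961 : 0.49904078 : 0.27237961
Convolve the two distributions (both contribute in 2-u steps):
  M: 0.33065611×0.22857961 = 0.075581
  M+2: 0.33065611×0.49904078 + 0.44254842×0.22857961 = 0.266168
  M+4: 0.33065611×0.27237961 + 0.44254842×0.49904078 + 0.19743483×0.22857961 = 0.356043
  M+6: 0.44254842×0.27237961 + 0.19743483×0.49904078 + 0.02936064×0.22857961 = 0.225780
  M+8: 0.19743483×0.27237961 + 0.02936064×0.49904078 = 0.068429
  M+10: 0.02936064×0.27237961 = 0.007997
Scale to base peak (0.356043) = 100: 21.23 : 74.76 : 100.00 : 63.41 : 19.22 : 2.25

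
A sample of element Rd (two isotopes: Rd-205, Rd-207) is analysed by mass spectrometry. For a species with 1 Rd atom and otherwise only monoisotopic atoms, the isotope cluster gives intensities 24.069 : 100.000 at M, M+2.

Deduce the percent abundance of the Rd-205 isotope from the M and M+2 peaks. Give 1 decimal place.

Write p for the Rd-205 fraction. I(M+2)/I(M) = [C(1,1)·p^0·(1−p)] / p^1 = 1·(1−p)/p = 100.000/24.069 = 4.1547
(1−p)/p = 4.1547/1 = 4.1547  ⇒  p = 1/(1 + 4.1547) = 0.1940
Rd-205: 19.4%, Rd-207: 80.6%.

19.4%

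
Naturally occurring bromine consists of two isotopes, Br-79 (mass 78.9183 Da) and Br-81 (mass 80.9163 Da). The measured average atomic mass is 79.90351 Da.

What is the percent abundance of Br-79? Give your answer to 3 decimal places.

50.690%

Writing the weighted mean with unknown fraction x of Br-79:
78.9183·x + 80.9163·(1 − x) = 79.90351
(78.9183 − 80.9163)·x = 79.90351 − 80.9163
x = -1.01279 / -1.9980 = 0.50690 → 50.690% Br-79, 49.310% Br-81.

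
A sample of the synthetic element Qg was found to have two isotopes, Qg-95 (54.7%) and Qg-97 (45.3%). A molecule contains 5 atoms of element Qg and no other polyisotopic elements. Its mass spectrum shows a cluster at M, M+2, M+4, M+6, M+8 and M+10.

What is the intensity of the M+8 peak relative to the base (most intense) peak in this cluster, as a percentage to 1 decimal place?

Binomial terms of (0.547 + 0.453)^5: M 0.0490, M+2 0.2028, M+4 0.3359, M+6 0.2781, M+8 0.1152, M+10 0.0191 → M+4 is the base peak.
P(M+4) = C(5,2) × 0.547^3 × 0.453^2 = 10 × 0.16366732 × 0.205209 = 0.335860 (base)
P(M+8) = C(5,4) × 0.547^1 × 0.453^4 = 5 × 0.5470 × 0.04211073 = 0.115173
Relative intensity = 0.115173 / 0.335860 × 100 = 34.3

34.3%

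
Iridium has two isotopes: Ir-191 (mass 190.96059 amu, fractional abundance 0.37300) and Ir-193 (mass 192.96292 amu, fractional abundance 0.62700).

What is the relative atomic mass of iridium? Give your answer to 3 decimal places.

Average mass = Σ (abundance × isotope mass) = 0.37300 × 190.96059 + 0.62700 × 192.96292
= 71.228300 + 120.987751 = 192.216051 amu

192.216 amu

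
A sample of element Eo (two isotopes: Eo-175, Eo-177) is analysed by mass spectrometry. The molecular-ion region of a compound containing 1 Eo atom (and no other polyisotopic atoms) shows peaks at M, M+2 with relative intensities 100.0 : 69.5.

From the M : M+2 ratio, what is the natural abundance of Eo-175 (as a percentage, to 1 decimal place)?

59.0%

If p is the fraction of Eo that is Eo-175, then I(M+2)/I(M) = [C(1,1)·p^0·(1−p)] / p^1 = 1·(1−p)/p = 69.5/100.0 = 0.6950
(1−p)/p = 0.6950/1 = 0.6950  ⇒  p = 1/(1 + 0.6950) = 0.5900
Eo-175: 59.0%, Eo-177: 41.0%.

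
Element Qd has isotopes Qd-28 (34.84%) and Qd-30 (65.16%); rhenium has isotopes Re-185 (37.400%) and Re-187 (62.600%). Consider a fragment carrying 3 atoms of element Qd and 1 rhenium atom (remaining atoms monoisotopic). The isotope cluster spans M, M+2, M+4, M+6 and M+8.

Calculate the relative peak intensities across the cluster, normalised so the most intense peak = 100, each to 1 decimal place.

Element Qd pattern (n=3): 0.04228968 : 0.23727863 : 0.44377369 : 0.276658
Rhenium pattern (n=1): 0.3740 : 0.6260
Convolve the two distributions (both contribute in 2-u steps):
  M: 0.04228968×0.3740 = 0.015816
  M+2: 0.04228968×0.6260 + 0.23727863×0.3740 = 0.115216
  M+4: 0.23727863×0.6260 + 0.44377369×0.3740 = 0.314508
  M+6: 0.44377369×0.6260 + 0.276658×0.3740 = 0.381272
  M+8: 0.276658×0.6260 = 0.173188
Scale to base peak (0.381272) = 100: 4.1 : 30.2 : 82.5 : 100.0 : 45.4

4.1 : 30.2 : 82.5 : 100.0 : 45.4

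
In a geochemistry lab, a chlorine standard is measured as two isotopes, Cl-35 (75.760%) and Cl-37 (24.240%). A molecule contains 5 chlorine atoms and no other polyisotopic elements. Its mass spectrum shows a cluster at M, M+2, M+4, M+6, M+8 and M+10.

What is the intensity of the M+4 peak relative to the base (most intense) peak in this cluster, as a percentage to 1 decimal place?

64.0%

(0.75760 + 0.24240)^5 gives M 0.2496, M+2 0.3993, M+4 0.2555, M+6 0.0817, M+8 0.0131, M+10 0.0008; the largest is M+2.
P(M+2) = C(5,1) × 0.75760^4 × 0.24240^1 = 5 × 0.32942751 × 0.2424 = 0.399266 (base)
P(M+4) = C(5,2) × 0.75760^3 × 0.24240^2 = 10 × 0.4348304 × 0.05875776 = 0.255497
Relative intensity = 0.255497 / 0.399266 × 100 = 64.0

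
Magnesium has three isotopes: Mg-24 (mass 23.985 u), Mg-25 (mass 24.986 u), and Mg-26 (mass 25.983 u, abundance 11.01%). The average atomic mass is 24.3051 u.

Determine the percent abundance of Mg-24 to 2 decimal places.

78.99%

Let x and y be the fractions of Mg-24 and Mg-25. Then x + y = 1 − 0.1101 = 0.8899 and 23.985x + 24.986y = 24.3051 − 0.1101×25.983 = 21.4443717.
Substituting: 23.985x + 24.986(0.8899 − x) = 21.4443717
(23.985 − 24.986)x = -0.7906697  ⇒  x = 0.78988, y = 0.10002
Mg-24: 78.99%, Mg-25: 10.00%.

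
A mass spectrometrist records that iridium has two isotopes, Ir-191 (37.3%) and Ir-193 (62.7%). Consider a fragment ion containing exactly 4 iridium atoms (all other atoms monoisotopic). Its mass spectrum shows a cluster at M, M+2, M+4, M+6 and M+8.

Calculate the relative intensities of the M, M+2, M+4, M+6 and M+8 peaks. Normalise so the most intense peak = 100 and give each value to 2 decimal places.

Each Ir atom is independently Ir-191 (p = 0.373) or Ir-193 (q = 0.627); the cluster is the binomial expansion (p + q)^4.
P(M) = 0.373^4 = 0.019357
P(M+2) = 4 × 0.373^3 × 0.627^1 = 0.130153
P(M+4) = 6 × 0.373^2 × 0.627^2 = 0.328174
P(M+6) = 4 × 0.373^1 × 0.627^3 = 0.367766
P(M+8) = 0.627^4 = 0.154550
The M+6 peak is largest (0.367766); scaling to 100 gives 5.26 : 35.39 : 89.23 : 100.00 : 42.02.

5.26 : 35.39 : 89.23 : 100.00 : 42.02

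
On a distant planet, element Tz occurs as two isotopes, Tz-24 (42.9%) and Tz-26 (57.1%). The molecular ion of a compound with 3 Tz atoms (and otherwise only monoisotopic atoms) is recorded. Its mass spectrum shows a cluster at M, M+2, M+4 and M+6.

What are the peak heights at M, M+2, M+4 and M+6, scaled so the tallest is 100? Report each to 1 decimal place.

The 3 Tz atoms are independent, so intensities follow the terms of (0.429 + 0.571)^3.
P(M) = 0.429^3 = 0.078954
P(M+2) = 3 × 0.429^2 × 0.571^1 = 0.315262
P(M+4) = 3 × 0.429^1 × 0.571^2 = 0.419615
P(M+6) = 0.571^3 = 0.186169
The M+4 peak is largest (0.419615); scaling to 100 gives 18.8 : 75.1 : 100.0 : 44.4.

18.8 : 75.1 : 100.0 : 44.4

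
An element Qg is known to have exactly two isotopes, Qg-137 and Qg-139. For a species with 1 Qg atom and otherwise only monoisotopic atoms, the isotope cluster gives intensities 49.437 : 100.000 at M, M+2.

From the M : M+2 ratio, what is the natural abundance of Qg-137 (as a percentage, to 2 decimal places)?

33.08%

If p is the fraction of Qg that is Qg-137, then I(M+2)/I(M) = [C(1,1)·p^0·(1−p)] / p^1 = 1·(1−p)/p = 100.000/49.437 = 2.0228
(1−p)/p = 2.0228/1 = 2.0228  ⇒  p = 1/(1 + 2.0228) = 0.3308
Qg-137: 33.08%, Qg-139: 66.92%.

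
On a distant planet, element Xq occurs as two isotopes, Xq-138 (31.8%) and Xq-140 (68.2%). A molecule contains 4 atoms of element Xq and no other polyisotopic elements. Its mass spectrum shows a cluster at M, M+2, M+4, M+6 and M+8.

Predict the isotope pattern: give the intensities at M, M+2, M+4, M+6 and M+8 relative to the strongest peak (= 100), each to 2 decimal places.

2.53 : 21.74 : 69.94 : 100.00 : 53.62

Each Xq atom is independently Xq-138 (p = 0.318) or Xq-140 (q = 0.682); the cluster is the binomial expansion (p + q)^4.
P(M) = 0.318^4 = 0.010226
P(M+2) = 4 × 0.318^3 × 0.682^1 = 0.087725
P(M+4) = 6 × 0.318^2 × 0.682^2 = 0.282211
P(M+6) = 4 × 0.318^1 × 0.682^3 = 0.403497
P(M+8) = 0.682^4 = 0.216340
The M+6 peak is largest (0.403497); scaling to 100 gives 2.53 : 21.74 : 69.94 : 100.00 : 53.62.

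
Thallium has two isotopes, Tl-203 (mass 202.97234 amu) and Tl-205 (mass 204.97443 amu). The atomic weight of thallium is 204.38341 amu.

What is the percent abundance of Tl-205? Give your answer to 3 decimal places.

70.480%

Let x be the fractional abundance of Tl-203; then Tl-205 has abundance 1 − x.
202.97234·x + 204.97443·(1 − x) = 204.38341
(202.97234 − 204.97443)·x = 204.38341 − 204.97443
x = -0.59102 / -2.00209 = 0.29520 → 29.520% Tl-203, 70.480% Tl-205.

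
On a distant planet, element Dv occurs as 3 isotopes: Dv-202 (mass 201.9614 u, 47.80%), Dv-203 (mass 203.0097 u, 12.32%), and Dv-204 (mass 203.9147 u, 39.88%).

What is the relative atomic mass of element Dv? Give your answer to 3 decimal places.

202.870 u

Ar = Σ fᵢ·mᵢ = 0.4780 × 201.9614 + 0.1232 × 203.0097 + 0.3988 × 203.9147
= 96.53755 + 25.01080 + 81.32118 = 202.86953 u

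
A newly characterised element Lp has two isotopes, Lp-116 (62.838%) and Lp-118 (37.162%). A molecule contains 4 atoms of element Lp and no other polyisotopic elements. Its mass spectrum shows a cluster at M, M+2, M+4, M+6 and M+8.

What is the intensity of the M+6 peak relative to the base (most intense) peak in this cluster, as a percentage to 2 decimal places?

34.97%

Binomial terms of (0.62838 + 0.37162)^4: M 0.1559, M+2 0.3688, M+4 0.3272, M+6 0.1290, M+8 0.0191 → M+2 is the base peak.
P(M+2) = C(4,1) × 0.62838^3 × 0.37162^1 = 4 × 0.24812302 × 0.37162 = 0.368830 (base)
P(M+6) = C(4,3) × 0.62838^1 × 0.37162^3 = 4 × 0.62838 × 0.05132125 = 0.128997
Relative intensity = 0.128997 / 0.368830 × 100 = 34.97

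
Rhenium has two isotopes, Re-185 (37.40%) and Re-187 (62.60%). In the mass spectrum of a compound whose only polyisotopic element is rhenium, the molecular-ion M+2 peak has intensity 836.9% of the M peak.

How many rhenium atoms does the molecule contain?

5

With n Re atoms, P(M+2)/P(M) = C(n,1)·p^(n−1)q / p^n = n·q/p = n · 0.6260/0.3740.
n = 8.369 × 0.3740/0.6260 = 5.00 ≈ 5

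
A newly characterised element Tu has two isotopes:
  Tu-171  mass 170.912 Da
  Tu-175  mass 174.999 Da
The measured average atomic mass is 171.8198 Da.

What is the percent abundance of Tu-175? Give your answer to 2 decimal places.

22.21%

With x = fraction of Tu-171 (so Tu-175 is 1 − x):
170.912·x + 174.999·(1 − x) = 171.8198
(170.912 − 174.999)·x = 171.8198 − 174.999
x = -3.1792 / -4.087 = 0.77788 → 77.79% Tu-171, 22.21% Tu-175.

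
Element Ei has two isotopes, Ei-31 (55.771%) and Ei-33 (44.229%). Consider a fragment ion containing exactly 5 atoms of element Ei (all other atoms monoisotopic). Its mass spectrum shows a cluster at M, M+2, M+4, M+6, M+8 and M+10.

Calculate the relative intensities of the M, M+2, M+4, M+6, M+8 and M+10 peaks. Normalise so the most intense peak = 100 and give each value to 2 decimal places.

The 5 Ei atoms are independent, so intensities follow the terms of (0.55771 + 0.44229)^5.
P(M) = 0.55771^5 = 0.053956
P(M+2) = 5 × 0.55771^4 × 0.44229^1 = 0.213949
P(M+4) = 10 × 0.55771^3 × 0.44229^2 = 0.339344
P(M+6) = 10 × 0.55771^2 × 0.44229^3 = 0.269115
P(M+8) = 5 × 0.55771^1 × 0.44229^4 = 0.106710
P(M+10) = 0.44229^5 = 0.016925
The M+4 peak is largest (0.339344); scaling to 100 gives 15.90 : 63.05 : 100.00 : 79.30 : 31.45 : 4.99.

15.90 : 63.05 : 100.00 : 79.30 : 31.45 : 4.99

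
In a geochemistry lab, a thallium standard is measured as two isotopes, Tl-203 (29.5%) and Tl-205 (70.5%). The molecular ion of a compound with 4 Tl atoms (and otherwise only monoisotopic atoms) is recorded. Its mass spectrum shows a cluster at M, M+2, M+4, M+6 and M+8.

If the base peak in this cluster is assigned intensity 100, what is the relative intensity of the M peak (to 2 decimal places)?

1.83

Binomial terms of (0.295 + 0.705)^4: M 0.0076, M+2 0.0724, M+4 0.2595, M+6 0.4135, M+8 0.2470 → M+6 is the base peak.
P(M+6) = C(4,3) × 0.295^1 × 0.705^3 = 4 × 0.2950 × 0.35040263 = 0.413475 (base)
P(M) = C(4,0) × 0.295^4 × 0.705^0 = 1 × 0.00757335 × 1.0000 = 0.007573
Relative intensity = 0.007573 / 0.413475 × 100 = 1.83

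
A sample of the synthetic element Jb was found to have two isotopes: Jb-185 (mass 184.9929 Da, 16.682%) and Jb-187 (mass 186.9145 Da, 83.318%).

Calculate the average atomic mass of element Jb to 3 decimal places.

186.594 Da

The abundance-weighted mean is 0.16682 × 184.9929 + 0.83318 × 186.9145
= 30.86052 + 155.73342 = 186.59394 Da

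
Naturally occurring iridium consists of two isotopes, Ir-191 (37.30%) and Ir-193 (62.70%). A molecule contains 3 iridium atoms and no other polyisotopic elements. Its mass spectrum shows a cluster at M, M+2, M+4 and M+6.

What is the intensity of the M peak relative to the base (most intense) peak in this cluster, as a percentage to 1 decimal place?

(0.3730 + 0.6270)^3 gives M 0.0519, M+2 0.2617, M+4 0.4399, M+6 0.2465; the largest is M+4.
P(M+4) = C(3,2) × 0.3730^1 × 0.6270^2 = 3 × 0.3730 × 0.393129 = 0.439911 (base)
P(M) = C(3,0) × 0.3730^3 × 0.6270^0 = 1 × 0.05189512 × 1.0000 = 0.051895
Relative intensity = 0.051895 / 0.439911 × 100 = 11.8

11.8%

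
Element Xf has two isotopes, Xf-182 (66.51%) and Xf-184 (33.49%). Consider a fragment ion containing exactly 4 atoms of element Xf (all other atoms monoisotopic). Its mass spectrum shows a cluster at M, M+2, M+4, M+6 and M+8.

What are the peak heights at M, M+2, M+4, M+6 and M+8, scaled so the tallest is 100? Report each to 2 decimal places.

49.65 : 100.00 : 75.53 : 25.35 : 3.19

Each Xf atom is independently Xf-182 (p = 0.6651) or Xf-184 (q = 0.3349); the cluster is the binomial expansion (p + q)^4.
P(M) = 0.6651^4 = 0.195681
P(M+2) = 4 × 0.6651^3 × 0.3349^1 = 0.394127
P(M+4) = 6 × 0.6651^2 × 0.3349^2 = 0.297684
P(M+6) = 4 × 0.6651^1 × 0.3349^3 = 0.099929
P(M+8) = 0.3349^4 = 0.012579
The M+2 peak is largest (0.394127); scaling to 100 gives 49.65 : 100.00 : 75.53 : 25.35 : 3.19.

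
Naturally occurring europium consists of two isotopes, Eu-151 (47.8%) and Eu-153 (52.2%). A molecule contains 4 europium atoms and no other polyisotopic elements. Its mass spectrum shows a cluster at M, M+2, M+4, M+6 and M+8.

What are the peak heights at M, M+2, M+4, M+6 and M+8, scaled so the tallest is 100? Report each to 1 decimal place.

14.0 : 61.0 : 100.0 : 72.8 : 19.9

Expanding (0.478 + 0.522)^4:
P(M) = 0.478^4 = 0.052205
P(M+2) = 4 × 0.478^3 × 0.522^1 = 0.228042
P(M+4) = 6 × 0.478^2 × 0.522^2 = 0.373549
P(M+6) = 4 × 0.478^1 × 0.522^3 = 0.271956
P(M+8) = 0.522^4 = 0.074248
The M+4 peak is largest (0.373549); scaling to 100 gives 14.0 : 61.0 : 100.0 : 72.8 : 19.9.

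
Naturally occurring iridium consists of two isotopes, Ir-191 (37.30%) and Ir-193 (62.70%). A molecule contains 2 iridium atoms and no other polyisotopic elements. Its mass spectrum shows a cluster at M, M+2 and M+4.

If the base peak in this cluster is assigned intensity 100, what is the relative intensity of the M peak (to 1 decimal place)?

29.7

Term probabilities: M 0.1391, M+2 0.4677, M+4 0.3931. Base peak = M+2.
P(M+2) = C(2,1) × 0.3730^1 × 0.6270^1 = 2 × 0.3730 × 0.6270 = 0.467742 (base)
P(M) = C(2,0) × 0.3730^2 × 0.6270^0 = 1 × 0.139129 × 1.0000 = 0.139129
Relative intensity = 0.139129 / 0.467742 × 100 = 29.7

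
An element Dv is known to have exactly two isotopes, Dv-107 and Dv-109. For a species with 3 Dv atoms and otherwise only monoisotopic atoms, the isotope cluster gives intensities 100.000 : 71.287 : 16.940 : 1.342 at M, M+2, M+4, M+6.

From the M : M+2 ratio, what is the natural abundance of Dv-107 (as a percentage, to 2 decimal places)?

80.80%

Let p = fractional abundance of Dv-107. I(M+2)/I(M) = [C(3,1)·p^2·(1−p)] / p^3 = 3·(1−p)/p = 71.287/100.000 = 0.7129
(1−p)/p = 0.7129/3 = 0.2376  ⇒  p = 1/(1 + 0.2376) = 0.8080
Dv-107: 80.80%, Dv-109: 19.20%.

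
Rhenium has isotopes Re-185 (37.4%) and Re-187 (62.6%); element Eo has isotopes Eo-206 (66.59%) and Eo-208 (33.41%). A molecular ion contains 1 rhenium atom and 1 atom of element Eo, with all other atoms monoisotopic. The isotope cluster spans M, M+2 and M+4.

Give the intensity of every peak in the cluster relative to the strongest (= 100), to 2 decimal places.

45.97 : 100.00 : 38.60

Rhenium pattern (n=1): 0.3740 : 0.6260
Element Eo pattern (n=1): 0.6659 : 0.3341
Convolve the two distributions (both contribute in 2-u steps):
  M: 0.3740×0.6659 = 0.249047
  M+2: 0.3740×0.3341 + 0.6260×0.6659 = 0.541807
  M+4: 0.6260×0.3341 = 0.209147
Scale to base peak (0.541807) = 100: 45.97 : 100.00 : 38.60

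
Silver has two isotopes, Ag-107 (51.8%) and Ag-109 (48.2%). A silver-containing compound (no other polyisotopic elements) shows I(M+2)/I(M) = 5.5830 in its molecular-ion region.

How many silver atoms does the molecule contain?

6

With n Ag atoms, P(M+2)/P(M) = C(n,1)·p^(n−1)q / p^n = n·q/p = n · 0.482/0.518.
n = 5.5830 × 0.518/0.482 = 6.00 ≈ 6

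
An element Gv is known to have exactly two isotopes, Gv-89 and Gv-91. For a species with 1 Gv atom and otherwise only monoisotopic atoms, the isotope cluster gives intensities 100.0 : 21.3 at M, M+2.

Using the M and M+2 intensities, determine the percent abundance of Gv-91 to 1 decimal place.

Let p = fractional abundance of Gv-89. I(M+2)/I(M) = [C(1,1)·p^0·(1−p)] / p^1 = 1·(1−p)/p = 21.3/100.0 = 0.2130
(1−p)/p = 0.2130/1 = 0.2130  ⇒  p = 1/(1 + 0.2130) = 0.8244
Gv-89: 82.4%, Gv-91: 17.6%.

17.6%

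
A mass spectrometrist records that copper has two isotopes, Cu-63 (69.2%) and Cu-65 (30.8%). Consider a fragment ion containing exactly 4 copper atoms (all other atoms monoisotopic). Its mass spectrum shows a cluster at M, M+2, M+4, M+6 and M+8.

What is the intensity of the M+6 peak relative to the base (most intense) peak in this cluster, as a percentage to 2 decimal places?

19.81%

Term probabilities: M 0.2293, M+2 0.4083, M+4 0.2726, M+6 0.0809, M+8 0.0090. Base peak = M+2.
P(M+2) = C(4,1) × 0.692^3 × 0.308^1 = 4 × 0.33137389 × 0.3080 = 0.408253 (base)
P(M+6) = C(4,3) × 0.692^1 × 0.308^3 = 4 × 0.6920 × 0.02921811 = 0.080876
Relative intensity = 0.080876 / 0.408253 × 100 = 19.81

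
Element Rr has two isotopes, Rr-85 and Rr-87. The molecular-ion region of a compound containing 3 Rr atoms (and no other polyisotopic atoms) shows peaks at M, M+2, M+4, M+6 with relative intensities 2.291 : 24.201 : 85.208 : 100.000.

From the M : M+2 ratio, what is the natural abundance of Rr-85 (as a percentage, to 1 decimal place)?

22.1%

If p is the fraction of Rr that is Rr-85, then I(M+2)/I(M) = [C(3,1)·p^2·(1−p)] / p^3 = 3·(1−p)/p = 24.201/2.291 = 10.5635
(1−p)/p = 10.5635/3 = 3.5212  ⇒  p = 1/(1 + 3.5212) = 0.2212
Rr-85: 22.1%, Rr-87: 77.9%.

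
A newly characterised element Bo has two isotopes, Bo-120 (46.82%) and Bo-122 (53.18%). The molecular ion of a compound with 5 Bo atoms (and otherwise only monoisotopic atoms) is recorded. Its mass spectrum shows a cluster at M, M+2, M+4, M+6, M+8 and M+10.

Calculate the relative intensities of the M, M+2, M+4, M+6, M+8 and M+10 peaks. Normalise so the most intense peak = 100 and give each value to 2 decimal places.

Each Bo atom is independently Bo-120 (p = 0.4682) or Bo-122 (q = 0.5318); the cluster is the binomial expansion (p + q)^5.
P(M) = 0.4682^5 = 0.022499
P(M+2) = 5 × 0.4682^4 × 0.5318^1 = 0.127774
P(M+4) = 10 × 0.4682^3 × 0.5318^2 = 0.290262
P(M+6) = 10 × 0.4682^2 × 0.5318^3 = 0.329692
P(M+8) = 5 × 0.4682^1 × 0.5318^4 = 0.187238
P(M+10) = 0.5318^5 = 0.042535
The M+6 peak is largest (0.329692); scaling to 100 gives 6.82 : 38.76 : 88.04 : 100.00 : 56.79 : 12.90.

6.82 : 38.76 : 88.04 : 100.00 : 56.79 : 12.90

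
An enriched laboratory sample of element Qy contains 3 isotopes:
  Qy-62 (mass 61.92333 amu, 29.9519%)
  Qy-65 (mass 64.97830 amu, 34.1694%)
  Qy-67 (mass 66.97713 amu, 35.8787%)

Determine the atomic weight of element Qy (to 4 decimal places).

Average mass = Σ (abundance × isotope mass) = 0.299519 × 61.92333 + 0.341694 × 64.97830 + 0.358787 × 66.97713
= 18.547214 + 22.202695 + 24.030524 = 64.780433 amu

64.7804 amu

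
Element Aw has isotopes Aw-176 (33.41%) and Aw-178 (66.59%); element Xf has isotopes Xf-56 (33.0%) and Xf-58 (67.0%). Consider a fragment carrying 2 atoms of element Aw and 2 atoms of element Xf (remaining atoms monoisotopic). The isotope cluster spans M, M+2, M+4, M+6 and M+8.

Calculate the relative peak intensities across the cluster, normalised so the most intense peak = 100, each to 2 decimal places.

Element Aw pattern (n=2): 0.11162281 : 0.44495438 : 0.44342281
Element Xf pattern (n=2): 0.1089 : 0.4422 : 0.4489
Convolve the two distributions (both contribute in 2-u steps):
  M: 0.11162281×0.1089 = 0.012156
  M+2: 0.11162281×0.4422 + 0.44495438×0.1089 = 0.097815
  M+4: 0.11162281×0.4489 + 0.44495438×0.4422 + 0.44342281×0.1089 = 0.295155
  M+6: 0.44495438×0.4489 + 0.44342281×0.4422 = 0.395822
  M+8: 0.44342281×0.4489 = 0.199052
Scale to base peak (0.395822) = 100: 3.07 : 24.71 : 74.57 : 100.00 : 50.29

3.07 : 24.71 : 74.57 : 100.00 : 50.29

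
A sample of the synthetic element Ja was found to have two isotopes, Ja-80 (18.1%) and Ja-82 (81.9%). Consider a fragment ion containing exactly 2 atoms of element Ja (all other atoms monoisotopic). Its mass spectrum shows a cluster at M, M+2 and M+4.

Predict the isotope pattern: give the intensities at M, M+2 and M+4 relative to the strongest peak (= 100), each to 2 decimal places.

Expanding (0.181 + 0.819)^2:
P(M) = 0.181^2 = 0.032761
P(M+2) = 2 × 0.181^1 × 0.819^1 = 0.296478
P(M+4) = 0.819^2 = 0.670761
The M+4 peak is largest (0.670761); scaling to 100 gives 4.88 : 44.20 : 100.00.

4.88 : 44.20 : 100.00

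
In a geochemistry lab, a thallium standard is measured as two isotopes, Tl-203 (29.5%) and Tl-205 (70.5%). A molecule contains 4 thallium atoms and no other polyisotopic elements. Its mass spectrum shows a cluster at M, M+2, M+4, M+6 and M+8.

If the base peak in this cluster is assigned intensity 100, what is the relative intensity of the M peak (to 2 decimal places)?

(0.295 + 0.705)^4 gives M 0.0076, M+2 0.0724, M+4 0.2595, M+6 0.4135, M+8 0.2470; the largest is M+6.
P(M+6) = C(4,3) × 0.295^1 × 0.705^3 = 4 × 0.2950 × 0.35040263 = 0.413475 (base)
P(M) = C(4,0) × 0.295^4 × 0.705^0 = 1 × 0.00757335 × 1.0000 = 0.007573
Relative intensity = 0.007573 / 0.413475 × 100 = 1.83

1.83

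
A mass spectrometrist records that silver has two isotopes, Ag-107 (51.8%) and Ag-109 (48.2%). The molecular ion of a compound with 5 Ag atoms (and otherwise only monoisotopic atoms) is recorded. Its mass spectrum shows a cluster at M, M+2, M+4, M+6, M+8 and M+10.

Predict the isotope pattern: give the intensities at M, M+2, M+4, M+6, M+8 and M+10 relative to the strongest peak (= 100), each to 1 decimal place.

11.5 : 53.7 : 100.0 : 93.1 : 43.3 : 8.1

Expanding (0.518 + 0.482)^5:
P(M) = 0.518^5 = 0.037295
P(M+2) = 5 × 0.518^4 × 0.482^1 = 0.173515
P(M+4) = 10 × 0.518^3 × 0.482^2 = 0.322911
P(M+6) = 10 × 0.518^2 × 0.482^3 = 0.300470
P(M+8) = 5 × 0.518^1 × 0.482^4 = 0.139794
P(M+10) = 0.482^5 = 0.026016
The M+4 peak is largest (0.322911); scaling to 100 gives 11.5 : 53.7 : 100.0 : 93.1 : 43.3 : 8.1.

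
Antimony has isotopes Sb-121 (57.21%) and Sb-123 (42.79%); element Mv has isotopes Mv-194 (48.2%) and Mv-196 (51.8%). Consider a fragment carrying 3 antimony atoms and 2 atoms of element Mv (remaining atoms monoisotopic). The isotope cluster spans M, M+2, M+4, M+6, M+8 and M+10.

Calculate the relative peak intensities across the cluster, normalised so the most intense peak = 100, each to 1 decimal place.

Antimony pattern (n=3): 0.18724742 : 0.42015297 : 0.3142518 : 0.07834781
Element Mv pattern (n=2): 0.232324 : 0.499352 : 0.268324
Convolve the two distributions (both contribute in 2-u steps):
  M: 0.18724742×0.232324 = 0.043502
  M+2: 0.18724742×0.499352 + 0.42015297×0.232324 = 0.191114
  M+4: 0.18724742×0.268324 + 0.42015297×0.499352 + 0.3142518×0.232324 = 0.333055
  M+6: 0.42015297×0.268324 + 0.3142518×0.499352 + 0.07834781×0.232324 = 0.287861
  M+8: 0.3142518×0.268324 + 0.07834781×0.499352 = 0.123444
  M+10: 0.07834781×0.268324 = 0.021023
Scale to base peak (0.333055) = 100: 13.1 : 57.4 : 100.0 : 86.4 : 37.1 : 6.3

13.1 : 57.4 : 100.0 : 86.4 : 37.1 : 6.3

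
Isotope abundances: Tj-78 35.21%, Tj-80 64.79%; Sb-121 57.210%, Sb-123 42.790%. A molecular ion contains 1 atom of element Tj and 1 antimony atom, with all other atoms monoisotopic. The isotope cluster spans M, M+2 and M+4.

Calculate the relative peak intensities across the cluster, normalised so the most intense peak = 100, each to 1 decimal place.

Element Tj pattern (n=1): 0.3521 : 0.6479
Antimony pattern (n=1): 0.5721 : 0.4279
Convolve the two distributions (both contribute in 2-u steps):
  M: 0.3521×0.5721 = 0.201436
  M+2: 0.3521×0.4279 + 0.6479×0.5721 = 0.521327
  M+4: 0.6479×0.4279 = 0.277236
Scale to base peak (0.521327) = 100: 38.6 : 100.0 : 53.2

38.6 : 100.0 : 53.2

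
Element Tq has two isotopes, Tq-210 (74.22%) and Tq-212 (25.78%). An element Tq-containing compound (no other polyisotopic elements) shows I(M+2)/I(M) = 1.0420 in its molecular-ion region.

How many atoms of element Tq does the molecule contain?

For n independent Tq atoms, I(M+2)/I(M) = n · (abundance Tq-212) / (abundance Tq-210) = n · 0.2578/0.7422.
n = 1.0420 × 0.7422/0.2578 = 3.00 ≈ 3

3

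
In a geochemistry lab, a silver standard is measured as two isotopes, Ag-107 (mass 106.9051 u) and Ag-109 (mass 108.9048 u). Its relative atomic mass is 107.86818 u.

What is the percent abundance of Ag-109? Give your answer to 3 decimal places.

With x = fraction of Ag-107 (so Ag-109 is 1 − x):
106.9051·x + 108.9048·(1 − x) = 107.86818
(106.9051 − 108.9048)·x = 107.86818 − 108.9048
x = -1.03662 / -1.9997 = 0.51839 → 51.839% Ag-107, 48.161% Ag-109.

48.161%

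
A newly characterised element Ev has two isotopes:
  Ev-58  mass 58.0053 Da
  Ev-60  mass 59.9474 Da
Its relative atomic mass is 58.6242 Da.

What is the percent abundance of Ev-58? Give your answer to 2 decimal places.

Writing the weighted mean with unknown fraction x of Ev-58:
58.0053·x + 59.9474·(1 − x) = 58.6242
(58.0053 − 59.9474)·x = 58.6242 − 59.9474
x = -1.3232 / -1.9421 = 0.68132 → 68.13% Ev-58, 31.87% Ev-60.

68.13%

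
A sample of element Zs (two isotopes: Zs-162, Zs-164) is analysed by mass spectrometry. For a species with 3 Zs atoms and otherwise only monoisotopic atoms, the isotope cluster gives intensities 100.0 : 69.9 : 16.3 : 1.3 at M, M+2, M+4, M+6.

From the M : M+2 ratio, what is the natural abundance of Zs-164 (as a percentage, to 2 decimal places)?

Let p = fractional abundance of Zs-162. I(M+2)/I(M) = [C(3,1)·p^2·(1−p)] / p^3 = 3·(1−p)/p = 69.9/100.0 = 0.6990
(1−p)/p = 0.6990/3 = 0.2330  ⇒  p = 1/(1 + 0.2330) = 0.8110
Zs-162: 81.10%, Zs-164: 18.90%.

18.90%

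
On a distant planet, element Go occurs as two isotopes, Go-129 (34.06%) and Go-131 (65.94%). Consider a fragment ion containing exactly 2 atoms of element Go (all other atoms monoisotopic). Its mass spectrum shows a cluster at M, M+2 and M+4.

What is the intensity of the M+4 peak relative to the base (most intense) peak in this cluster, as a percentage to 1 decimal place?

Binomial terms of (0.3406 + 0.6594)^2: M 0.1160, M+2 0.4492, M+4 0.4348 → M+2 is the base peak.
P(M+2) = C(2,1) × 0.3406^1 × 0.6594^1 = 2 × 0.3406 × 0.6594 = 0.449183 (base)
P(M+4) = C(2,2) × 0.3406^0 × 0.6594^2 = 1 × 1.0000 × 0.43480836 = 0.434808
Relative intensity = 0.434808 / 0.449183 × 100 = 96.8

96.8%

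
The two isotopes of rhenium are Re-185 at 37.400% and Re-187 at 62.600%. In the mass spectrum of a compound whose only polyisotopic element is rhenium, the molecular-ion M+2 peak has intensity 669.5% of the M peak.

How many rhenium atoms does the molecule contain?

For n independent Re atoms, I(M+2)/I(M) = n · (abundance Re-187) / (abundance Re-185) = n · 0.62600/0.37400.
n = 6.695 × 0.37400/0.62600 = 4.00 ≈ 4

4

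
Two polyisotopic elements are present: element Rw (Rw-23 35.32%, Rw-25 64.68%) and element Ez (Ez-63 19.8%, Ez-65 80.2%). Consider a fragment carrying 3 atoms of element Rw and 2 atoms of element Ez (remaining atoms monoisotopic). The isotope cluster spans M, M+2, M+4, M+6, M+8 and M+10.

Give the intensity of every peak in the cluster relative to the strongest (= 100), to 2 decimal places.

Element Rw pattern (n=3): 0.04406178 : 0.24206537 : 0.44328391 : 0.27058894
Element Ez pattern (n=2): 0.039204 : 0.317592 : 0.643204
Convolve the two distributions (both contribute in 2-u steps):
  M: 0.04406178×0.039204 = 0.001727
  M+2: 0.04406178×0.317592 + 0.24206537×0.039204 = 0.023484
  M+4: 0.04406178×0.643204 + 0.24206537×0.317592 + 0.44328391×0.039204 = 0.122597
  M+6: 0.24206537×0.643204 + 0.44328391×0.317592 + 0.27058894×0.039204 = 0.307089
  M+8: 0.44328391×0.643204 + 0.27058894×0.317592 = 0.371059
  M+10: 0.27058894×0.643204 = 0.174044
Scale to base peak (0.371059) = 100: 0.47 : 6.33 : 33.04 : 82.76 : 100.00 : 46.90

0.47 : 6.33 : 33.04 : 82.76 : 100.00 : 46.90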